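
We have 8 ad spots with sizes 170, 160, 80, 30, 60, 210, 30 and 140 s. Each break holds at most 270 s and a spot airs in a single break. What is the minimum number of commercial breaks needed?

Total = 210 + 170 + 160 + 140 + 80 + 60 + 30 + 30 = 880 s.
Lower bound: ⌈880/270⌉ = 4 commercial breaks.
A packing using 4 commercial breaks:
  break 1: 210 + 60 = 270
  break 2: 170 + 80 = 250
  break 3: 160 + 30 + 30 = 220
  break 4: 140 = 140
This matches the lower bound, so 4 is optimal.

4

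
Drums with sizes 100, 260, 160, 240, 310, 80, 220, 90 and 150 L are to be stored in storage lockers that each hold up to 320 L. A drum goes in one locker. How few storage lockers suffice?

6

Total = 310 + 260 + 240 + 220 + 160 + 150 + 100 + 90 + 80 = 1610 L.
Lower bound: ⌈1610/320⌉ = 6 storage lockers.
A packing using 6 storage lockers:
  locker 1: 310 = 310
  locker 2: 260 = 260
  locker 3: 240 + 80 = 320
  locker 4: 220 + 100 = 320
  locker 5: 160 + 150 = 310
  locker 6: 90 = 90
This matches the lower bound, so 6 is optimal.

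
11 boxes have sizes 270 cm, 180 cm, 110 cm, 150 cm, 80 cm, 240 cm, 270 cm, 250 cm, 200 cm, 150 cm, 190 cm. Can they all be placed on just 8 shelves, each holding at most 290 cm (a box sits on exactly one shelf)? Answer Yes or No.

No

Total = 2090 cm; ⌈2090/290⌉ = 8.
9 boxes each exceed half the capacity and cannot share a shelf, forcing at least 9 shelves.
At least 9 shelves are required, but only 8 are allowed.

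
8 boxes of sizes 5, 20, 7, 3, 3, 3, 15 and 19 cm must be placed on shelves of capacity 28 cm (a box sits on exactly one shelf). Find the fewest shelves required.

Total = 20 + 19 + 15 + 7 + 5 + 3 + 3 + 3 = 75 cm.
Lower bound: ⌈75/28⌉ = 3 shelves.
A packing using 3 shelves:
  shelf 1: 20 + 7 = 27
  shelf 2: 19 + 5 + 3 = 27
  shelf 3: 15 + 3 + 3 = 21
This matches the lower bound, so 3 is optimal.

3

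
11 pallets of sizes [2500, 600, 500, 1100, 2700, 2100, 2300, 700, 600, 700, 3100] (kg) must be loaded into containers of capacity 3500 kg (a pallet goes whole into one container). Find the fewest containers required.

Total = 3100 + 2700 + 2500 + 2300 + 2100 + 1100 + 700 + 700 + 600 + 600 + 500 = 16900 kg.
Lower bound: ⌈16900/3500⌉ = 5 containers.
A packing using 6 containers:
  container 1: 3100 = 3100
  container 2: 2700 + 700 = 3400
  container 3: 2500 + 700 = 3200
  container 4: 2300 + 1100 = 3400
  container 5: 2100 + 600 + 600 = 3300
  container 6: 500 = 500
No arrangement into 5 containers stays within capacity, so 6 is optimal.

6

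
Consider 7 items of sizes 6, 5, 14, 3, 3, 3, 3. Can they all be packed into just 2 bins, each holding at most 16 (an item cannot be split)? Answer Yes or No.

No

Total = 37; ⌈37/16⌉ = 3.
At least 3 bins are required, but only 2 are allowed.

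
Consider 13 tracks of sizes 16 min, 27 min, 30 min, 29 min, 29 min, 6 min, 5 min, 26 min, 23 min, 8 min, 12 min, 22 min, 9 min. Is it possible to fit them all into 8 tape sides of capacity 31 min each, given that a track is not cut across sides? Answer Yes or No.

Total = 242 min; ⌈242/31⌉ = 8.
The bound of 8 does not rule out 8, but exhaustive search shows no assignment into 8 tape sides of capacity 31 min exists — the minimum is 9.

No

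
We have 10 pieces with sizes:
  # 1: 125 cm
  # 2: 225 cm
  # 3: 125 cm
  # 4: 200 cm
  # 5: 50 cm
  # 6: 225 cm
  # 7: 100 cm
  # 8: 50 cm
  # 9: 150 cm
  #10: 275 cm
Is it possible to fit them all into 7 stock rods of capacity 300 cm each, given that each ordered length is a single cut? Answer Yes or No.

A valid assignment using 6 stock rods:
  stock rod 1: 275 = 275
  stock rod 2: 225 + 50 = 275
  stock rod 3: 225 + 50 = 275
  stock rod 4: 200 + 100 = 300
  stock rod 5: 150 + 125 = 275
  stock rod 6: 125 = 125
That uses only 6 ≤ 7, so 7 stock rods are enough.

Yes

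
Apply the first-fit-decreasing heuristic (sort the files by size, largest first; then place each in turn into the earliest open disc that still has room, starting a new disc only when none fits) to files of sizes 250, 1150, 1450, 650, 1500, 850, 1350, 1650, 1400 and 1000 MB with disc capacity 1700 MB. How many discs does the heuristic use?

8

Sorted descending: 1650, 1500, 1450, 1400, 1350, 1150, 1000, 850, 650, 250.
  1650 → disc 1 (new)  [load 1650/1700]
  1500 → disc 2 (new)  [load 1500/1700]
  1450 → disc 3 (new)  [load 1450/1700]
  1400 → disc 4 (new)  [load 1400/1700]
  1350 → disc 5 (new)  [load 1350/1700]
  1150 → disc 6 (new)  [load 1150/1700]
  1000 → disc 7 (new)  [load 1000/1700]
  850 → disc 8 (new)  [load 850/1700]
  650 → disc 7  [load 1650/1700]
  250 → disc 3  [load 1700/1700]
8 discs opened.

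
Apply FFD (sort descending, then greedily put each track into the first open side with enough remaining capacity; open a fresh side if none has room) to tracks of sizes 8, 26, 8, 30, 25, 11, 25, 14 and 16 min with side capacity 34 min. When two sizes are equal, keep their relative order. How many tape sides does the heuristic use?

6

Sorted descending: 30, 26, 25, 25, 16, 14, 11, 8, 8.
  30 → side 1 (new)  [load 30/34]
  26 → side 2 (new)  [load 26/34]
  25 → side 3 (new)  [load 25/34]
  25 → side 4 (new)  [load 25/34]
  16 → side 5 (new)  [load 16/34]
  14 → side 5  [load 30/34]
  11 → side 6 (new)  [load 11/34]
  8 → side 2  [load 34/34]
  8 → side 3  [load 33/34]
6 tape sides opened.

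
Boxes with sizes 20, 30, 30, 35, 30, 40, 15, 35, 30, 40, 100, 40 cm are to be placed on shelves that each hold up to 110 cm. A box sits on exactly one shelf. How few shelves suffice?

Total = 100 + 40 + 40 + 40 + 35 + 35 + 30 + 30 + 30 + 30 + 20 + 15 = 445 cm.
Lower bound: ⌈445/110⌉ = 5 shelves.
A packing using 5 shelves:
  shelf 1: 100 = 100
  shelf 2: 40 + 40 + 30 = 110
  shelf 3: 40 + 35 + 35 = 110
  shelf 4: 30 + 30 + 30 + 20 = 110
  shelf 5: 15 = 15
This matches the lower bound, so 5 is optimal.

5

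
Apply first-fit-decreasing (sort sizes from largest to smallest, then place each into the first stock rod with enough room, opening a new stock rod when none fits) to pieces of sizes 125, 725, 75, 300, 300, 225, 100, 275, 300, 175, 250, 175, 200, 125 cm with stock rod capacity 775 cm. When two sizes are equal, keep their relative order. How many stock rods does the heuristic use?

Sorted descending: 725, 300, 300, 300, 275, 250, 225, 200, 175, 175, 125, 125, 100, 75.
  725 → stock rod 1 (new)  [load 725/775]
  300 → stock rod 2 (new)  [load 300/775]
  300 → stock rod 2  [load 600/775]
  300 → stock rod 3 (new)  [load 300/775]
  275 → stock rod 3  [load 575/775]
  250 → stock rod 4 (new)  [load 250/775]
  225 → stock rod 4  [load 475/775]
  200 → stock rod 3  [load 775/775]
  175 → stock rod 2  [load 775/775]
  175 → stock rod 4  [load 650/775]
  125 → stock rod 4  [load 775/775]
  125 → stock rod 5 (new)  [load 125/775]
  100 → stock rod 5  [load 225/775]
  75 → stock rod 5  [load 300/775]
5 stock rods opened.

5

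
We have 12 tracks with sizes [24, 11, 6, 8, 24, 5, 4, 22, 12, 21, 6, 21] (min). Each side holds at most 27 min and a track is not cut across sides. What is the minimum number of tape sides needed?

Total = 24 + 24 + 22 + 21 + 21 + 12 + 11 + 8 + 6 + 6 + 5 + 4 = 164 min.
Lower bound: ⌈164/27⌉ = 7 tape sides.
A packing using 7 tape sides:
  side 1: 24 = 24
  side 2: 24 = 24
  side 3: 22 + 5 = 27
  side 4: 21 + 6 = 27
  side 5: 21 + 6 = 27
  side 6: 12 + 11 + 4 = 27
  side 7: 8 = 8
This matches the lower bound, so 7 is optimal.

7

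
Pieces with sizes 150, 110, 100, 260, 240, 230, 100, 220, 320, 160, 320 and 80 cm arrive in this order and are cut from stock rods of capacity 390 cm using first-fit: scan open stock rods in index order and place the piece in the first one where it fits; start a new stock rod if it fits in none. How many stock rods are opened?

  150 → stock rod 1 (new)  [load 150/390]
  110 → stock rod 1  [load 260/390]
  100 → stock rod 1  [load 360/390]
  260 → stock rod 2 (new)  [load 260/390]
  240 → stock rod 3 (new)  [load 240/390]
  230 → stock rod 4 (new)  [load 230/390]
  100 → stock rod 2  [load 360/390]
  220 → stock rod 5 (new)  [load 220/390]
  320 → stock rod 6 (new)  [load 320/390]
  160 → stock rod 4  [load 390/390]
  320 → stock rod 7 (new)  [load 320/390]
  80 → stock rod 3  [load 320/390]
7 stock rods opened.

7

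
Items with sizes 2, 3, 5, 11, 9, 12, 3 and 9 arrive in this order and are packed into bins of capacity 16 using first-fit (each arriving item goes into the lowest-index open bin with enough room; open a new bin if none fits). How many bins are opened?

5

  2 → bin 1 (new)  [load 2/16]
  3 → bin 1  [load 5/16]
  5 → bin 1  [load 10/16]
  11 → bin 2 (new)  [load 11/16]
  9 → bin 3 (new)  [load 9/16]
  12 → bin 4 (new)  [load 12/16]
  3 → bin 1  [load 13/16]
  9 → bin 5 (new)  [load 9/16]
5 bins opened.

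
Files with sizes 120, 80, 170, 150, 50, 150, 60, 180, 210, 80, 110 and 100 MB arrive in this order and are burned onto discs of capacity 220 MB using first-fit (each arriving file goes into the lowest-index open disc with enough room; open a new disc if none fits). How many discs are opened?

8

  120 → disc 1 (new)  [load 120/220]
  80 → disc 1  [load 200/220]
  170 → disc 2 (new)  [load 170/220]
  150 → disc 3 (new)  [load 150/220]
  50 → disc 2  [load 220/220]
  150 → disc 4 (new)  [load 150/220]
  60 → disc 3  [load 210/220]
  180 → disc 5 (new)  [load 180/220]
  210 → disc 6 (new)  [load 210/220]
  80 → disc 7 (new)  [load 80/220]
  110 → disc 7  [load 190/220]
  100 → disc 8 (new)  [load 100/220]
8 discs opened.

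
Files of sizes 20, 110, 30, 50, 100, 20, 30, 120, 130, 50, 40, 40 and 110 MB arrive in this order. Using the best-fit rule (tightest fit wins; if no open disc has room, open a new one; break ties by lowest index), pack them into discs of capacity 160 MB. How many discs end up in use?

6

  20 → disc 1 (new)  [load 20/160]
  110 → disc 1  [load 130/160]
  30 → disc 1  [load 160/160]
  50 → disc 2 (new)  [load 50/160]
  100 → disc 2  [load 150/160]
  20 → disc 3 (new)  [load 20/160]
  30 → disc 3  [load 50/160]
  120 → disc 4 (new)  [load 120/160]
  130 → disc 5 (new)  [load 130/160]
  50 → disc 3  [load 100/160]
  40 → disc 4  [load 160/160]
  40 → disc 3  [load 140/160]
  110 → disc 6 (new)  [load 110/160]
6 discs opened.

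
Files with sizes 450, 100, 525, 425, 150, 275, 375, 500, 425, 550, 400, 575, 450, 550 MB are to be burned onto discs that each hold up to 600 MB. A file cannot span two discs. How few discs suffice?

Total = 575 + 550 + 550 + 525 + 500 + 450 + 450 + 425 + 425 + 400 + 375 + 275 + 150 + 100 = 5750 MB.
Lower bound: ⌈5750/600⌉ = 10 discs.
Also, 11 files each exceed 300 MB, and no two of those can share a disc, so at least 11 discs are needed.
A packing using 12 discs:
  disc 1: 575 = 575
  disc 2: 550 = 550
  disc 3: 550 = 550
  disc 4: 525 = 525
  disc 5: 500 + 100 = 600
  disc 6: 450 + 150 = 600
  disc 7: 450 = 450
  disc 8: 425 = 425
  disc 9: 425 = 425
  disc 10: 400 = 400
  disc 11: 375 = 375
  disc 12: 275 = 275
No arrangement into 11 discs stays within capacity, so 12 is optimal.

12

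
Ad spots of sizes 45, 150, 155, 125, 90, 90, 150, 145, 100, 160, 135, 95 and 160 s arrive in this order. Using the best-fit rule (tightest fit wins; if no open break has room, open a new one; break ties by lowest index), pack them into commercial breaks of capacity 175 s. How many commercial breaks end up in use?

12

  45 → break 1 (new)  [load 45/175]
  150 → break 2 (new)  [load 150/175]
  155 → break 3 (new)  [load 155/175]
  125 → break 1  [load 170/175]
  90 → break 4 (new)  [load 90/175]
  90 → break 5 (new)  [load 90/175]
  150 → break 6 (new)  [load 150/175]
  145 → break 7 (new)  [load 145/175]
  100 → break 8 (new)  [load 100/175]
  160 → break 9 (new)  [load 160/175]
  135 → break 10 (new)  [load 135/175]
  95 → break 11 (new)  [load 95/175]
  160 → break 12 (new)  [load 160/175]
12 commercial breaks opened.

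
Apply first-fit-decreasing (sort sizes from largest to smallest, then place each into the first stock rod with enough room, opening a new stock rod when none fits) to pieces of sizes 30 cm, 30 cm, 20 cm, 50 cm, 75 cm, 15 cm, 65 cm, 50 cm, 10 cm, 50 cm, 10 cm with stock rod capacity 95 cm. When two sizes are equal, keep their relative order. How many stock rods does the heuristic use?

Sorted descending: 75, 65, 50, 50, 50, 30, 30, 20, 15, 10, 10.
  75 → stock rod 1 (new)  [load 75/95]
  65 → stock rod 2 (new)  [load 65/95]
  50 → stock rod 3 (new)  [load 50/95]
  50 → stock rod 4 (new)  [load 50/95]
  50 → stock rod 5 (new)  [load 50/95]
  30 → stock rod 2  [load 95/95]
  30 → stock rod 3  [load 80/95]
  20 → stock rod 1  [load 95/95]
  15 → stock rod 3  [load 95/95]
  10 → stock rod 4  [load 60/95]
  10 → stock rod 4  [load 70/95]
5 stock rods opened.

5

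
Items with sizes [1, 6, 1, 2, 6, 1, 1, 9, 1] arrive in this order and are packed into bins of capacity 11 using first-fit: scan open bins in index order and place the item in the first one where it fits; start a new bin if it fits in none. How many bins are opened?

3

  1 → bin 1 (new)  [load 1/11]
  6 → bin 1  [load 7/11]
  1 → bin 1  [load 8/11]
  2 → bin 1  [load 10/11]
  6 → bin 2 (new)  [load 6/11]
  1 → bin 1  [load 11/11]
  1 → bin 2  [load 7/11]
  9 → bin 3 (new)  [load 9/11]
  1 → bin 2  [load 8/11]
3 bins opened.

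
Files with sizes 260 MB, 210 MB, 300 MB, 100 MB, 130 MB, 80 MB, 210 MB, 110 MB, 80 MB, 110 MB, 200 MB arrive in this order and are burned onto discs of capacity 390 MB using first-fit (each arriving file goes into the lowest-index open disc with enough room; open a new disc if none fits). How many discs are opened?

  260 → disc 1 (new)  [load 260/390]
  210 → disc 2 (new)  [load 210/390]
  300 → disc 3 (new)  [load 300/390]
  100 → disc 1  [load 360/390]
  130 → disc 2  [load 340/390]
  80 → disc 3  [load 380/390]
  210 → disc 4 (new)  [load 210/390]
  110 → disc 4  [load 320/390]
  80 → disc 5 (new)  [load 80/390]
  110 → disc 5  [load 190/390]
  200 → disc 5  [load 390/390]
5 discs opened.

5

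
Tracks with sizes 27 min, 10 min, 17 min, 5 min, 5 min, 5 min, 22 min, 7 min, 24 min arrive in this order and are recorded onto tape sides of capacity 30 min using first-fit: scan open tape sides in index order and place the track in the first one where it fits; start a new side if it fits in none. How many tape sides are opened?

  27 → side 1 (new)  [load 27/30]
  10 → side 2 (new)  [load 10/30]
  17 → side 2  [load 27/30]
  5 → side 3 (new)  [load 5/30]
  5 → side 3  [load 10/30]
  5 → side 3  [load 15/30]
  22 → side 4 (new)  [load 22/30]
  7 → side 3  [load 22/30]
  24 → side 5 (new)  [load 24/30]
5 tape sides opened.

5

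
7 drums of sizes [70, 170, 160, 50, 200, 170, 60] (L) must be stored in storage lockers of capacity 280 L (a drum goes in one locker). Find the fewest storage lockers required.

Total = 200 + 170 + 170 + 160 + 70 + 60 + 50 = 880 L.
Lower bound: ⌈880/280⌉ = 4 storage lockers.
A packing using 4 storage lockers:
  locker 1: 200 + 70 = 270
  locker 2: 170 + 60 + 50 = 280
  locker 3: 170 = 170
  locker 4: 160 = 160
This matches the lower bound, so 4 is optimal.

4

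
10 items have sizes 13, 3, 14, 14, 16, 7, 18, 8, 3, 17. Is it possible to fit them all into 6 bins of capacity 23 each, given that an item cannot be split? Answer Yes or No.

Yes

A valid assignment using 6 bins:
  bin 1: 18 + 3 = 21
  bin 2: 17 + 3 = 20
  bin 3: 16 + 7 = 23
  bin 4: 14 + 8 = 22
  bin 5: 14 = 14
  bin 6: 13 = 13
Every load is within 23, so 6 bins suffice.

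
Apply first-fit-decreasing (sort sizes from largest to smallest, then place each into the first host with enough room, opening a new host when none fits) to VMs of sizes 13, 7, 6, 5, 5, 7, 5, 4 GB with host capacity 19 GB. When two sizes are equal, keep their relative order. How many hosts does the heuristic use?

Sorted descending: 13, 7, 7, 6, 5, 5, 5, 4.
  13 → host 1 (new)  [load 13/19]
  7 → host 2 (new)  [load 7/19]
  7 → host 2  [load 14/19]
  6 → host 1  [load 19/19]
  5 → host 2  [load 19/19]
  5 → host 3 (new)  [load 5/19]
  5 → host 3  [load 10/19]
  4 → host 3  [load 14/19]
3 hosts opened.

3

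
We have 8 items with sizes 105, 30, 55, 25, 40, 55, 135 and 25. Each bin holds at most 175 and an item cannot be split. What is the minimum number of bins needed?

Total = 135 + 105 + 55 + 55 + 40 + 30 + 25 + 25 = 470.
Lower bound: ⌈470/175⌉ = 3 bins.
A packing using 3 bins:
  bin 1: 135 + 40 = 175
  bin 2: 105 + 55 = 160
  bin 3: 55 + 30 + 25 + 25 = 135
This matches the lower bound, so 3 is optimal.

3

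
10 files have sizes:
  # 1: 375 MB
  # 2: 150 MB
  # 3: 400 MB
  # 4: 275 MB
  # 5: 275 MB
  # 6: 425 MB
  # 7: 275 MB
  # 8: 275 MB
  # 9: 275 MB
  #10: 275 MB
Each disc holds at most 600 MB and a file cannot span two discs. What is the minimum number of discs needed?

Total = 425 + 400 + 375 + 275 + 275 + 275 + 275 + 275 + 275 + 150 = 3000 MB.
Lower bound: ⌈3000/600⌉ = 5 discs.
A packing using 6 discs:
  disc 1: 425 + 150 = 575
  disc 2: 400 = 400
  disc 3: 375 = 375
  disc 4: 275 + 275 = 550
  disc 5: 275 + 275 = 550
  disc 6: 275 + 275 = 550
No arrangement into 5 discs stays within capacity, so 6 is optimal.

6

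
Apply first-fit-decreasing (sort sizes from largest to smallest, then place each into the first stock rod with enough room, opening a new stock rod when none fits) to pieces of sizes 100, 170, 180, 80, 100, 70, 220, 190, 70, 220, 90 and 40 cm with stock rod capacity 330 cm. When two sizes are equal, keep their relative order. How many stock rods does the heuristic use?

5

Sorted descending: 220, 220, 190, 180, 170, 100, 100, 90, 80, 70, 70, 40.
  220 → stock rod 1 (new)  [load 220/330]
  220 → stock rod 2 (new)  [load 220/330]
  190 → stock rod 3 (new)  [load 190/330]
  180 → stock rod 4 (new)  [load 180/330]
  170 → stock rod 5 (new)  [load 170/330]
  100 → stock rod 1  [load 320/330]
  100 → stock rod 2  [load 320/330]
  90 → stock rod 3  [load 280/330]
  80 → stock rod 4  [load 260/330]
  70 → stock rod 4  [load 330/330]
  70 → stock rod 5  [load 240/330]
  40 → stock rod 3  [load 320/330]
5 stock rods opened.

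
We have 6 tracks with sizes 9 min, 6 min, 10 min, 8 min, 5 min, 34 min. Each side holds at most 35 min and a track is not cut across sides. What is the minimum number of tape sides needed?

Total = 34 + 10 + 9 + 8 + 6 + 5 = 72 min.
Lower bound: ⌈72/35⌉ = 3 tape sides.
A packing using 3 tape sides:
  side 1: 34 = 34
  side 2: 10 + 9 + 8 + 6 = 33
  side 3: 5 = 5
This matches the lower bound, so 3 is optimal.

3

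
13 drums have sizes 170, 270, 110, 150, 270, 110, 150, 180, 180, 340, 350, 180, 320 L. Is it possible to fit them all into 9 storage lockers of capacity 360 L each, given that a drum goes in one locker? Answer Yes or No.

Yes

A valid assignment using 9 storage lockers:
  locker 1: 350 = 350
  locker 2: 340 = 340
  locker 3: 320 = 320
  locker 4: 270 = 270
  locker 5: 270 = 270
  locker 6: 180 + 180 = 360
  locker 7: 180 + 170 = 350
  locker 8: 150 + 150 = 300
  locker 9: 110 + 110 = 220
Every load is within 360 L, so 9 storage lockers suffice.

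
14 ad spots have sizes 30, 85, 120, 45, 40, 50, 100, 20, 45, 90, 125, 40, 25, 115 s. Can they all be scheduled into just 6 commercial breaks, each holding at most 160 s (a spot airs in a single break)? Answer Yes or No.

A valid assignment using 6 commercial breaks:
  break 1: 125 + 30 = 155
  break 2: 120 + 40 = 160
  break 3: 115 + 45 = 160
  break 4: 100 + 50 = 150
  break 5: 90 + 45 + 25 = 160
  break 6: 85 + 40 + 20 = 145
Every load is within 160 s, so 6 commercial breaks suffice.

Yes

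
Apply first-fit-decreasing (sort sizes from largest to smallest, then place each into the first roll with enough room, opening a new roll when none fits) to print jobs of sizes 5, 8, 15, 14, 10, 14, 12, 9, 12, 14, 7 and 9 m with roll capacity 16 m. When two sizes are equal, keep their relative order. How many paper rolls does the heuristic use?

Sorted descending: 15, 14, 14, 14, 12, 12, 10, 9, 9, 8, 7, 5.
  15 → roll 1 (new)  [load 15/16]
  14 → roll 2 (new)  [load 14/16]
  14 → roll 3 (new)  [load 14/16]
  14 → roll 4 (new)  [load 14/16]
  12 → roll 5 (new)  [load 12/16]
  12 → roll 6 (new)  [load 12/16]
  10 → roll 7 (new)  [load 10/16]
  9 → roll 8 (new)  [load 9/16]
  9 → roll 9 (new)  [load 9/16]
  8 → roll 10 (new)  [load 8/16]
  7 → roll 8  [load 16/16]
  5 → roll 7  [load 15/16]
10 paper rolls opened.

10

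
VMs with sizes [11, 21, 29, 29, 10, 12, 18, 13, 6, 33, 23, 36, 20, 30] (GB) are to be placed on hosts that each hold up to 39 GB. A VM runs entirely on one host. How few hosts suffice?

9

Total = 36 + 33 + 30 + 29 + 29 + 23 + 21 + 20 + 18 + 13 + 12 + 11 + 10 + 6 = 291 GB.
Lower bound: ⌈291/39⌉ = 8 hosts.
A packing using 9 hosts:
  host 1: 36 = 36
  host 2: 33 + 6 = 39
  host 3: 30 = 30
  host 4: 29 + 10 = 39
  host 5: 29 = 29
  host 6: 23 + 13 = 36
  host 7: 21 + 18 = 39
  host 8: 20 + 12 = 32
  host 9: 11 = 11
No arrangement into 8 hosts stays within capacity, so 9 is optimal.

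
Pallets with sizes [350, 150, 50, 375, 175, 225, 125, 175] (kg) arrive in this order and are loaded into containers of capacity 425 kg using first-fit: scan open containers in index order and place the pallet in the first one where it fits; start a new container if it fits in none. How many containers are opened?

  350 → container 1 (new)  [load 350/425]
  150 → container 2 (new)  [load 150/425]
  50 → container 1  [load 400/425]
  375 → container 3 (new)  [load 375/425]
  175 → container 2  [load 325/425]
  225 → container 4 (new)  [load 225/425]
  125 → container 4  [load 350/425]
  175 → container 5 (new)  [load 175/425]
5 containers opened.

5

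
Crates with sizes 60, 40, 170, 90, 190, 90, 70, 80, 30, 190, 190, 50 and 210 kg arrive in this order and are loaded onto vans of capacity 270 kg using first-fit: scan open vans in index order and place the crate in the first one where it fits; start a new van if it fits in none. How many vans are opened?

  60 → van 1 (new)  [load 60/270]
  40 → van 1  [load 100/270]
  170 → van 1  [load 270/270]
  90 → van 2 (new)  [load 90/270]
  190 → van 3 (new)  [load 190/270]
  90 → van 2  [load 180/270]
  70 → van 2  [load 250/270]
  80 → van 3  [load 270/270]
  30 → van 4 (new)  [load 30/270]
  190 → van 4  [load 220/270]
  190 → van 5 (new)  [load 190/270]
  50 → van 4  [load 270/270]
  210 → van 6 (new)  [load 210/270]
6 vans opened.

6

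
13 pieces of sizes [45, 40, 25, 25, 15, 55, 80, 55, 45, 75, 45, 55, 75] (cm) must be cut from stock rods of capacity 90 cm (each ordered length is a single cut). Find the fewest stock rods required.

Total = 80 + 75 + 75 + 55 + 55 + 55 + 45 + 45 + 45 + 40 + 25 + 25 + 15 = 635 cm.
Lower bound: ⌈635/90⌉ = 8 stock rods.
A packing using 8 stock rods:
  stock rod 1: 80 = 80
  stock rod 2: 75 + 15 = 90
  stock rod 3: 75 = 75
  stock rod 4: 55 + 25 = 80
  stock rod 5: 55 + 25 = 80
  stock rod 6: 55 = 55
  stock rod 7: 45 + 45 = 90
  stock rod 8: 45 + 40 = 85
This matches the lower bound, so 8 is optimal.

8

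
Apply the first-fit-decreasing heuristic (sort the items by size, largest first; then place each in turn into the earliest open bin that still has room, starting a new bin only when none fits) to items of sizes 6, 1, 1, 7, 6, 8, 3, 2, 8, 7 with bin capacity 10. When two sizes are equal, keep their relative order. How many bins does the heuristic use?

6

Sorted descending: 8, 8, 7, 7, 6, 6, 3, 2, 1, 1.
  8 → bin 1 (new)  [load 8/10]
  8 → bin 2 (new)  [load 8/10]
  7 → bin 3 (new)  [load 7/10]
  7 → bin 4 (new)  [load 7/10]
  6 → bin 5 (new)  [load 6/10]
  6 → bin 6 (new)  [load 6/10]
  3 → bin 3  [load 10/10]
  2 → bin 1  [load 10/10]
  1 → bin 2  [load 9/10]
  1 → bin 2  [load 10/10]
6 bins opened.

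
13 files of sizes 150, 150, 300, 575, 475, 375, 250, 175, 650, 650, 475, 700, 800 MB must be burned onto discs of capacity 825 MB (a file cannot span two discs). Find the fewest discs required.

8

Total = 800 + 700 + 650 + 650 + 575 + 475 + 475 + 375 + 300 + 250 + 175 + 150 + 150 = 5725 MB.
Lower bound: ⌈5725/825⌉ = 7 discs.
A packing using 8 discs:
  disc 1: 800 = 800
  disc 2: 700 = 700
  disc 3: 650 + 175 = 825
  disc 4: 650 + 150 = 800
  disc 5: 575 + 250 = 825
  disc 6: 475 + 300 = 775
  disc 7: 475 + 150 = 625
  disc 8: 375 = 375
No arrangement into 7 discs stays within capacity, so 8 is optimal.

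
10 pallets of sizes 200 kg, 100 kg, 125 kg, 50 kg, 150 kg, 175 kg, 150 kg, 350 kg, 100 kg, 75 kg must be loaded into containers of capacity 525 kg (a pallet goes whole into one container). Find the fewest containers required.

3

Total = 350 + 200 + 175 + 150 + 150 + 125 + 100 + 100 + 75 + 50 = 1475 kg.
Lower bound: ⌈1475/525⌉ = 3 containers.
A packing using 3 containers:
  container 1: 350 + 175 = 525
  container 2: 200 + 150 + 150 = 500
  container 3: 125 + 100 + 100 + 75 + 50 = 450
This matches the lower bound, so 3 is optimal.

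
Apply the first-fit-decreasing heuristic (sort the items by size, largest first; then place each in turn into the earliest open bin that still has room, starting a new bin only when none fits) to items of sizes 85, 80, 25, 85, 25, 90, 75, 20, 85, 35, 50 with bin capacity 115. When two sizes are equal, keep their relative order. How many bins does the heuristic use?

7

Sorted descending: 90, 85, 85, 85, 80, 75, 50, 35, 25, 25, 20.
  90 → bin 1 (new)  [load 90/115]
  85 → bin 2 (new)  [load 85/115]
  85 → bin 3 (new)  [load 85/115]
  85 → bin 4 (new)  [load 85/115]
  80 → bin 5 (new)  [load 80/115]
  75 → bin 6 (new)  [load 75/115]
  50 → bin 7 (new)  [load 50/115]
  35 → bin 5  [load 115/115]
  25 → bin 1  [load 115/115]
  25 → bin 2  [load 110/115]
  20 → bin 3  [load 105/115]
7 bins opened.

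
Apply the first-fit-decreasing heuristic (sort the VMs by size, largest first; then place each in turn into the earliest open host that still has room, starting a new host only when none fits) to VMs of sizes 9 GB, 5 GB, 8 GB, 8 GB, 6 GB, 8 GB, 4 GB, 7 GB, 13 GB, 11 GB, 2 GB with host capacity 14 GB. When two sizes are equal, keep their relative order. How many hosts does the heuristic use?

Sorted descending: 13, 11, 9, 8, 8, 8, 7, 6, 5, 4, 2.
  13 → host 1 (new)  [load 13/14]
  11 → host 2 (new)  [load 11/14]
  9 → host 3 (new)  [load 9/14]
  8 → host 4 (new)  [load 8/14]
  8 → host 5 (new)  [load 8/14]
  8 → host 6 (new)  [load 8/14]
  7 → host 7 (new)  [load 7/14]
  6 → host 4  [load 14/14]
  5 → host 3  [load 14/14]
  4 → host 5  [load 12/14]
  2 → host 2  [load 13/14]
7 hosts opened.

7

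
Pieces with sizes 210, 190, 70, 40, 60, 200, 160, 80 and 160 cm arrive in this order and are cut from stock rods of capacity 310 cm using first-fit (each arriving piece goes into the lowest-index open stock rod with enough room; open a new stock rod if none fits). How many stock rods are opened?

5

  210 → stock rod 1 (new)  [load 210/310]
  190 → stock rod 2 (new)  [load 190/310]
  70 → stock rod 1  [load 280/310]
  40 → stock rod 2  [load 230/310]
  60 → stock rod 2  [load 290/310]
  200 → stock rod 3 (new)  [load 200/310]
  160 → stock rod 4 (new)  [load 160/310]
  80 → stock rod 3  [load 280/310]
  160 → stock rod 5 (new)  [load 160/310]
5 stock rods opened.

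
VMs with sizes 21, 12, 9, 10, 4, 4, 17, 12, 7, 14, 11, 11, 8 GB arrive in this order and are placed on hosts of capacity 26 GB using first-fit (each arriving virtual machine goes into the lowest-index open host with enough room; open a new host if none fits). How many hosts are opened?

6

  21 → host 1 (new)  [load 21/26]
  12 → host 2 (new)  [load 12/26]
  9 → host 2  [load 21/26]
  10 → host 3 (new)  [load 10/26]
  4 → host 1  [load 25/26]
  4 → host 2  [load 25/26]
  17 → host 4 (new)  [load 17/26]
  12 → host 3  [load 22/26]
  7 → host 4  [load 24/26]
  14 → host 5 (new)  [load 14/26]
  11 → host 5  [load 25/26]
  11 → host 6 (new)  [load 11/26]
  8 → host 6  [load 19/26]
6 hosts opened.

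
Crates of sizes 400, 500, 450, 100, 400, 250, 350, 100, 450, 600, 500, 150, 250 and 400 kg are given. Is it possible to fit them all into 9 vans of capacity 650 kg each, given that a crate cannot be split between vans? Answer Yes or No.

Yes

A valid assignment using 9 vans:
  van 1: 600 = 600
  van 2: 500 + 150 = 650
  van 3: 500 + 100 = 600
  van 4: 450 + 100 = 550
  van 5: 450 = 450
  van 6: 400 + 250 = 650
  van 7: 400 + 250 = 650
  van 8: 400 = 400
  van 9: 350 = 350
Every load is within 650 kg, so 9 vans suffice.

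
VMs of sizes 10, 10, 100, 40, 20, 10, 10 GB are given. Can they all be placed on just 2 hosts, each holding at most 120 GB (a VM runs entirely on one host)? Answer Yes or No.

A valid assignment using 2 hosts:
  host 1: 100 + 20 = 120
  host 2: 40 + 10 + 10 + 10 + 10 = 80
Every load is within 120 GB, so 2 hosts suffice.

Yes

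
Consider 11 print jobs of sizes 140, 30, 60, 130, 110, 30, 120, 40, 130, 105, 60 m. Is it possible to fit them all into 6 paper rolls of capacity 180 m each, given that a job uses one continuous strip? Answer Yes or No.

A valid assignment using 6 paper rolls:
  roll 1: 140 + 40 = 180
  roll 2: 130 + 30 = 160
  roll 3: 130 + 30 = 160
  roll 4: 120 + 60 = 180
  roll 5: 110 + 60 = 170
  roll 6: 105 = 105
Every load is within 180 m, so 6 paper rolls suffice.

Yes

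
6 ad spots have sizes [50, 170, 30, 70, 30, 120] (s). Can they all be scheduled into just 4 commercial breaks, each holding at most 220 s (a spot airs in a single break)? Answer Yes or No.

Yes

A valid assignment using 3 commercial breaks:
  break 1: 170 + 50 = 220
  break 2: 120 + 70 + 30 = 220
  break 3: 30 = 30
That uses only 3 ≤ 4, so 4 commercial breaks are enough.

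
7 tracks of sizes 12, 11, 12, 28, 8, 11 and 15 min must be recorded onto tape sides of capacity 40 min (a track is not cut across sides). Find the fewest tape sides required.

Total = 28 + 15 + 12 + 12 + 11 + 11 + 8 = 97 min.
Lower bound: ⌈97/40⌉ = 3 tape sides.
A packing using 3 tape sides:
  side 1: 28 + 12 = 40
  side 2: 15 + 12 + 11 = 38
  side 3: 11 + 8 = 19
This matches the lower bound, so 3 is optimal.

3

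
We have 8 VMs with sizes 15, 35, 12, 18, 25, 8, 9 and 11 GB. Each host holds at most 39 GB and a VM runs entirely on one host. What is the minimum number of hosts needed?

4

Total = 35 + 25 + 18 + 15 + 12 + 11 + 9 + 8 = 133 GB.
Lower bound: ⌈133/39⌉ = 4 hosts.
A packing using 4 hosts:
  host 1: 35 = 35
  host 2: 25 + 12 = 37
  host 3: 18 + 15 = 33
  host 4: 11 + 9 + 8 = 28
This matches the lower bound, so 4 is optimal.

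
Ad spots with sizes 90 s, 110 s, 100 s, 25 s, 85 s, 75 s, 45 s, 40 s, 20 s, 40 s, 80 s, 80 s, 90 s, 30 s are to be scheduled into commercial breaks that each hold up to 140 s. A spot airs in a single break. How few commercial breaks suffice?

8

Total = 110 + 100 + 90 + 90 + 85 + 80 + 80 + 75 + 45 + 40 + 40 + 30 + 25 + 20 = 910 s.
Lower bound: ⌈910/140⌉ = 7 commercial breaks.
Also, 8 ad spots each exceed 70 s, and no two of those can share a break, so at least 8 commercial breaks are needed.
A packing using 8 commercial breaks:
  break 1: 110 + 30 = 140
  break 2: 100 + 40 = 140
  break 3: 90 + 45 = 135
  break 4: 90 + 40 = 130
  break 5: 85 + 25 + 20 = 130
  break 6: 80 = 80
  break 7: 80 = 80
  break 8: 75 = 75
This matches the lower bound, so 8 is optimal.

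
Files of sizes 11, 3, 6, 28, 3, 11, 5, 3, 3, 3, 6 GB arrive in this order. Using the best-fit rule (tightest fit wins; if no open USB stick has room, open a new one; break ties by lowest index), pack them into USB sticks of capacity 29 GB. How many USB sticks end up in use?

  11 → USB stick 1 (new)  [load 11/29]
  3 → USB stick 1  [load 14/29]
  6 → USB stick 1  [load 20/29]
  28 → USB stick 2 (new)  [load 28/29]
  3 → USB stick 1  [load 23/29]
  11 → USB stick 3 (new)  [load 11/29]
  5 → USB stick 1  [load 28/29]
  3 → USB stick 3  [load 14/29]
  3 → USB stick 3  [load 17/29]
  3 → USB stick 3  [load 20/29]
  6 → USB stick 3  [load 26/29]
3 USB sticks opened.

3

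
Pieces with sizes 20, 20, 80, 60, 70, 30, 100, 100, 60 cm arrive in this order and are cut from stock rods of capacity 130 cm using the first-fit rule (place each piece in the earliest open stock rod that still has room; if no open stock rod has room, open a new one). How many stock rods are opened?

  20 → stock rod 1 (new)  [load 20/130]
  20 → stock rod 1  [load 40/130]
  80 → stock rod 1  [load 120/130]
  60 → stock rod 2 (new)  [load 60/130]
  70 → stock rod 2  [load 130/130]
  30 → stock rod 3 (new)  [load 30/130]
  100 → stock rod 3  [load 130/130]
  100 → stock rod 4 (new)  [load 100/130]
  60 → stock rod 5 (new)  [load 60/130]
5 stock rods opened.

5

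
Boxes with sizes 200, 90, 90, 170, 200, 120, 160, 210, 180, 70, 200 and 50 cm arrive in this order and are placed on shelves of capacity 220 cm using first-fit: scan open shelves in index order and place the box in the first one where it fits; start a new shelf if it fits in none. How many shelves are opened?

  200 → shelf 1 (new)  [load 200/220]
  90 → shelf 2 (new)  [load 90/220]
  90 → shelf 2  [load 180/220]
  170 → shelf 3 (new)  [load 170/220]
  200 → shelf 4 (new)  [load 200/220]
  120 → shelf 5 (new)  [load 120/220]
  160 → shelf 6 (new)  [load 160/220]
  210 → shelf 7 (new)  [load 210/220]
  180 → shelf 8 (new)  [load 180/220]
  70 → shelf 5  [load 190/220]
  200 → shelf 9 (new)  [load 200/220]
  50 → shelf 3  [load 220/220]
9 shelves opened.

9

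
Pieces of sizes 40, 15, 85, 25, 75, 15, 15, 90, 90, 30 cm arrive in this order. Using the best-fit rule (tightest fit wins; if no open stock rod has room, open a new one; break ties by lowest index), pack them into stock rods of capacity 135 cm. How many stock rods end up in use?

4

  40 → stock rod 1 (new)  [load 40/135]
  15 → stock rod 1  [load 55/135]
  85 → stock rod 2 (new)  [load 85/135]
  25 → stock rod 2  [load 110/135]
  75 → stock rod 1  [load 130/135]
  15 → stock rod 2  [load 125/135]
  15 → stock rod 3 (new)  [load 15/135]
  90 → stock rod 3  [load 105/135]
  90 → stock rod 4 (new)  [load 90/135]
  30 → stock rod 3  [load 135/135]
4 stock rods opened.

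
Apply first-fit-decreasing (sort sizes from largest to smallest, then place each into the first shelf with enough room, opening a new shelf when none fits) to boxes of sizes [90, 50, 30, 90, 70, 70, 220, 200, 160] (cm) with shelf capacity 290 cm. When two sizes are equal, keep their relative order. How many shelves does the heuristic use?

Sorted descending: 220, 200, 160, 90, 90, 70, 70, 50, 30.
  220 → shelf 1 (new)  [load 220/290]
  200 → shelf 2 (new)  [load 200/290]
  160 → shelf 3 (new)  [load 160/290]
  90 → shelf 2  [load 290/290]
  90 → shelf 3  [load 250/290]
  70 → shelf 1  [load 290/290]
  70 → shelf 4 (new)  [load 70/290]
  50 → shelf 4  [load 120/290]
  30 → shelf 3  [load 280/290]
4 shelves opened.

4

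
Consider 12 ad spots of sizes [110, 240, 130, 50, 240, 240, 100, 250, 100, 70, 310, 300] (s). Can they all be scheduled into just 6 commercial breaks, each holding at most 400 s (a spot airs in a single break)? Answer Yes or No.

A valid assignment using 6 commercial breaks:
  break 1: 310 + 70 = 380
  break 2: 300 + 100 = 400
  break 3: 250 + 130 = 380
  break 4: 240 + 110 + 50 = 400
  break 5: 240 + 100 = 340
  break 6: 240 = 240
Every load is within 400 s, so 6 commercial breaks suffice.

Yes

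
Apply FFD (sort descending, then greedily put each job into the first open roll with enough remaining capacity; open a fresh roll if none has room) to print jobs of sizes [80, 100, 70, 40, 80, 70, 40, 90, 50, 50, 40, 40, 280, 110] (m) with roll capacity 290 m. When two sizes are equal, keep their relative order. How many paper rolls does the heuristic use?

Sorted descending: 280, 110, 100, 90, 80, 80, 70, 70, 50, 50, 40, 40, 40, 40.
  280 → roll 1 (new)  [load 280/290]
  110 → roll 2 (new)  [load 110/290]
  100 → roll 2  [load 210/290]
  90 → roll 3 (new)  [load 90/290]
  80 → roll 2  [load 290/290]
  80 → roll 3  [load 170/290]
  70 → roll 3  [load 240/290]
  70 → roll 4 (new)  [load 70/290]
  50 → roll 3  [load 290/290]
  50 → roll 4  [load 120/290]
  40 → roll 4  [load 160/290]
  40 → roll 4  [load 200/290]
  40 → roll 4  [load 240/290]
  40 → roll 4  [load 280/290]
4 paper rolls opened.

4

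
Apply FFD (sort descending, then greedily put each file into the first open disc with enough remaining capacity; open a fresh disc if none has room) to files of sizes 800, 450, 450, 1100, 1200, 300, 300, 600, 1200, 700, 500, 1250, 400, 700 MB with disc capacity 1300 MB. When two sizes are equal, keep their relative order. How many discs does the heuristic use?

Sorted descending: 1250, 1200, 1200, 1100, 800, 700, 700, 600, 500, 450, 450, 400, 300, 300.
  1250 → disc 1 (new)  [load 1250/1300]
  1200 → disc 2 (new)  [load 1200/1300]
  1200 → disc 3 (new)  [load 1200/1300]
  1100 → disc 4 (new)  [load 1100/1300]
  800 → disc 5 (new)  [load 800/1300]
  700 → disc 6 (new)  [load 700/1300]
  700 → disc 7 (new)  [load 700/1300]
  600 → disc 6  [load 1300/1300]
  500 → disc 5  [load 1300/1300]
  450 → disc 7  [load 1150/1300]
  450 → disc 8 (new)  [load 450/1300]
  400 → disc 8  [load 850/1300]
  300 → disc 8  [load 1150/1300]
  300 → disc 9 (new)  [load 300/1300]
9 discs opened.

9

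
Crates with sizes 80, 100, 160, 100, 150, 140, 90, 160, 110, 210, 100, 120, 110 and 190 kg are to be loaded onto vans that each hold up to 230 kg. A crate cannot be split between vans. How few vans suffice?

9

Total = 210 + 190 + 160 + 160 + 150 + 140 + 120 + 110 + 110 + 100 + 100 + 100 + 90 + 80 = 1820 kg.
Lower bound: ⌈1820/230⌉ = 8 vans.
A packing using 9 vans:
  van 1: 210 = 210
  van 2: 190 = 190
  van 3: 160 = 160
  van 4: 160 = 160
  van 5: 150 + 80 = 230
  van 6: 140 + 90 = 230
  van 7: 120 + 110 = 230
  van 8: 110 + 100 = 210
  van 9: 100 + 100 = 200
No arrangement into 8 vans stays within capacity, so 9 is optimal.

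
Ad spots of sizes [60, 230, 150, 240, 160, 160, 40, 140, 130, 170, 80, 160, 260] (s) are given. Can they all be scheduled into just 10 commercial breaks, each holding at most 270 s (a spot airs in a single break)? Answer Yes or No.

A valid assignment using 9 commercial breaks:
  break 1: 260 = 260
  break 2: 240 = 240
  break 3: 230 + 40 = 270
  break 4: 170 + 80 = 250
  break 5: 160 + 60 = 220
  break 6: 160 = 160
  break 7: 160 = 160
  break 8: 150 = 150
  break 9: 140 + 130 = 270
That uses only 9 ≤ 10, so 10 commercial breaks are enough.

Yes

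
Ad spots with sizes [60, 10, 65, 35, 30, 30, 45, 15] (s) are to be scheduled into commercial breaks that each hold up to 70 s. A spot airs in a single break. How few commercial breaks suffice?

Total = 65 + 60 + 45 + 35 + 30 + 30 + 15 + 10 = 290 s.
Lower bound: ⌈290/70⌉ = 5 commercial breaks.
A packing using 5 commercial breaks:
  break 1: 65 = 65
  break 2: 60 + 10 = 70
  break 3: 45 + 15 = 60
  break 4: 35 + 30 = 65
  break 5: 30 = 30
This matches the lower bound, so 5 is optimal.

5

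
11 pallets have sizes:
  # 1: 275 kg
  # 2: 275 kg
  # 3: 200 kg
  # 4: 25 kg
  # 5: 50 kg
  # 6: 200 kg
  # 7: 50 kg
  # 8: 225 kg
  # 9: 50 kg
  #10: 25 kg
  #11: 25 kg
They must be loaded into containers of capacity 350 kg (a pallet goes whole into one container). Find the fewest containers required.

5

Total = 275 + 275 + 225 + 200 + 200 + 50 + 50 + 50 + 25 + 25 + 25 = 1400 kg.
Lower bound: ⌈1400/350⌉ = 4 containers.
Also, 5 pallets each exceed 175 kg, and no two of those can share a container, so at least 5 containers are needed.
A packing using 5 containers:
  container 1: 275 + 50 + 25 = 350
  container 2: 275 + 50 + 25 = 350
  container 3: 225 + 50 + 25 = 300
  container 4: 200 = 200
  container 5: 200 = 200
This matches the lower bound, so 5 is optimal.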